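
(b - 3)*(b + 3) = b^2 - 9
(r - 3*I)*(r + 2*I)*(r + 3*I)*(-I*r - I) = -I*r^4 + 2*r^3 - I*r^3 + 2*r^2 - 9*I*r^2 + 18*r - 9*I*r + 18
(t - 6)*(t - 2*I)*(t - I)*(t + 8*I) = t^4 - 6*t^3 + 5*I*t^3 + 22*t^2 - 30*I*t^2 - 132*t - 16*I*t + 96*I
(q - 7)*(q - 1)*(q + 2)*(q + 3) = q^4 - 3*q^3 - 27*q^2 - 13*q + 42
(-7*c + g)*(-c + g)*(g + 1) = 7*c^2*g + 7*c^2 - 8*c*g^2 - 8*c*g + g^3 + g^2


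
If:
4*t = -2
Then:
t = -1/2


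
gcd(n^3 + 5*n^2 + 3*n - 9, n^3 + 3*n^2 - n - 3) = n^2 + 2*n - 3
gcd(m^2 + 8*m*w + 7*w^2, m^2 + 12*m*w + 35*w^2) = m + 7*w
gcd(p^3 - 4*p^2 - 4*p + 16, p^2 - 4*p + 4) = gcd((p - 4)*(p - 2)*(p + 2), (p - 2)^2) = p - 2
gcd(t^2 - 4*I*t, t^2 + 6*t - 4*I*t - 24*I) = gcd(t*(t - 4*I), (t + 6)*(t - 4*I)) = t - 4*I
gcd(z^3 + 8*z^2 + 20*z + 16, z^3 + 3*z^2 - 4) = z^2 + 4*z + 4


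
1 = 1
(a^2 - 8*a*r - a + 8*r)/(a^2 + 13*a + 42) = (a^2 - 8*a*r - a + 8*r)/(a^2 + 13*a + 42)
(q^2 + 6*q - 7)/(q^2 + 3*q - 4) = (q + 7)/(q + 4)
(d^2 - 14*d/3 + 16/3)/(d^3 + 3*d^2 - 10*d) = (d - 8/3)/(d*(d + 5))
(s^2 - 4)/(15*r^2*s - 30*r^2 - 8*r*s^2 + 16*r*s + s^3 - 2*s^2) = (s + 2)/(15*r^2 - 8*r*s + s^2)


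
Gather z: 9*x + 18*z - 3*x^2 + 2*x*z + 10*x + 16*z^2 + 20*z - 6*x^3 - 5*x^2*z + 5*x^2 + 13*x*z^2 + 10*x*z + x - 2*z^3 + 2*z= -6*x^3 + 2*x^2 + 20*x - 2*z^3 + z^2*(13*x + 16) + z*(-5*x^2 + 12*x + 40)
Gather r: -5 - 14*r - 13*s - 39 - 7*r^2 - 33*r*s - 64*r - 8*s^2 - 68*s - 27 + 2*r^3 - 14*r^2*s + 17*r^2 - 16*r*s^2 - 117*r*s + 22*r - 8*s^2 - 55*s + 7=2*r^3 + r^2*(10 - 14*s) + r*(-16*s^2 - 150*s - 56) - 16*s^2 - 136*s - 64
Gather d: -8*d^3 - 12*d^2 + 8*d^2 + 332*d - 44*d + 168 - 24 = -8*d^3 - 4*d^2 + 288*d + 144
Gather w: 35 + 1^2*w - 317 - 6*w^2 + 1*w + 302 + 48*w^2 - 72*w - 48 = 42*w^2 - 70*w - 28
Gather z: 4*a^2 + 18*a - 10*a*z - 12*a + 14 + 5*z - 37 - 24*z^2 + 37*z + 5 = 4*a^2 + 6*a - 24*z^2 + z*(42 - 10*a) - 18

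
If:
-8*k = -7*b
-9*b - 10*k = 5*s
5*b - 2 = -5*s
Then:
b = -8/51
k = -7/51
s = 142/255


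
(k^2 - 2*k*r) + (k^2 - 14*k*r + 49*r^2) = 2*k^2 - 16*k*r + 49*r^2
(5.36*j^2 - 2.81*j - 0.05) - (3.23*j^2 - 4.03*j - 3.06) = 2.13*j^2 + 1.22*j + 3.01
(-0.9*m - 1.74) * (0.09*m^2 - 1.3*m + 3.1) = -0.081*m^3 + 1.0134*m^2 - 0.528*m - 5.394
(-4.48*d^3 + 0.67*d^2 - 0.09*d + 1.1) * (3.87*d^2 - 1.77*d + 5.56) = -17.3376*d^5 + 10.5225*d^4 - 26.443*d^3 + 8.1415*d^2 - 2.4474*d + 6.116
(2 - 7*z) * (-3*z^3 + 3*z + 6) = 21*z^4 - 6*z^3 - 21*z^2 - 36*z + 12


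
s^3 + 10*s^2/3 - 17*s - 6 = (s - 3)*(s + 1/3)*(s + 6)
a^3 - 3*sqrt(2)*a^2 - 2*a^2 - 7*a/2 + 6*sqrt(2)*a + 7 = (a - 2)*(a - 7*sqrt(2)/2)*(a + sqrt(2)/2)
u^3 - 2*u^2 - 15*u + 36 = (u - 3)^2*(u + 4)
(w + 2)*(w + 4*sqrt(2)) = w^2 + 2*w + 4*sqrt(2)*w + 8*sqrt(2)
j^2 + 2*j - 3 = (j - 1)*(j + 3)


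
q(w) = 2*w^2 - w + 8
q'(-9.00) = -37.00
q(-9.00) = 179.00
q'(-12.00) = -49.00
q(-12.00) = 308.00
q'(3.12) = 11.48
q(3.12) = 24.35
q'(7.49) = 28.96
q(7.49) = 112.71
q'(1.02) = 3.08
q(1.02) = 9.06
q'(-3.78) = -16.12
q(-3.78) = 40.36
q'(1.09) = 3.36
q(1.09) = 9.29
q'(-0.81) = -4.24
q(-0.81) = 10.12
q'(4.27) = 16.08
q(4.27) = 40.20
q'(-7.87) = -32.48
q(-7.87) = 139.74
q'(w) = 4*w - 1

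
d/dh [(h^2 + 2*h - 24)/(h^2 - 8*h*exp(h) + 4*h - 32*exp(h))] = 2*((h + 1)*(h^2 - 8*h*exp(h) + 4*h - 32*exp(h)) + (h^2 + 2*h - 24)*(4*h*exp(h) - h + 20*exp(h) - 2))/(h^2 - 8*h*exp(h) + 4*h - 32*exp(h))^2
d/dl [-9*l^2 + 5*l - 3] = 5 - 18*l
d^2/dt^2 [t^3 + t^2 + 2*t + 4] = 6*t + 2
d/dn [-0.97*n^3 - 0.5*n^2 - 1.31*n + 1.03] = -2.91*n^2 - 1.0*n - 1.31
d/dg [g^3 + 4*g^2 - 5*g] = 3*g^2 + 8*g - 5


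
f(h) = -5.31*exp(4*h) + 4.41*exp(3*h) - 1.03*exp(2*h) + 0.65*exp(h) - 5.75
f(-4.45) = -5.74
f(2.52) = -118392.09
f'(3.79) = -80338675.39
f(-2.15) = -5.68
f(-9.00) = -5.75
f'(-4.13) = 0.01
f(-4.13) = -5.74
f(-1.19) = -5.57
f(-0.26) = -5.72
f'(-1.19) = 0.20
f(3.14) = -1459133.94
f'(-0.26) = -2.17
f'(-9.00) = 0.00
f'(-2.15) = 0.06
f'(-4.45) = 0.01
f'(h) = -21.24*exp(4*h) + 13.23*exp(3*h) - 2.06*exp(2*h) + 0.65*exp(h)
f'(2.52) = -481717.91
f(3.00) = -828901.57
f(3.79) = -19990094.96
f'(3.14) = -5889844.90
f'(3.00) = -3350525.98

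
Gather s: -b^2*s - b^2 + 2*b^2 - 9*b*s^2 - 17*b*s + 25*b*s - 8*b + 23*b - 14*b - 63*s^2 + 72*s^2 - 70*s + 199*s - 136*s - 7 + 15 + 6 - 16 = b^2 + b + s^2*(9 - 9*b) + s*(-b^2 + 8*b - 7) - 2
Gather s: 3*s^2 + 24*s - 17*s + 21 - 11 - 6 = 3*s^2 + 7*s + 4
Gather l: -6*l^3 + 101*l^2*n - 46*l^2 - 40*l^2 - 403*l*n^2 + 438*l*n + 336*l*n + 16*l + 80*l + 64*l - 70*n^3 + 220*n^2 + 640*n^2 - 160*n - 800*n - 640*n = -6*l^3 + l^2*(101*n - 86) + l*(-403*n^2 + 774*n + 160) - 70*n^3 + 860*n^2 - 1600*n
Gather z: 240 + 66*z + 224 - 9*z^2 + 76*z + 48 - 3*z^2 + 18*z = -12*z^2 + 160*z + 512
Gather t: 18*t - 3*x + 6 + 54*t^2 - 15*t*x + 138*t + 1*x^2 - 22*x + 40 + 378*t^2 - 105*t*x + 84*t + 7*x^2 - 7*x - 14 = 432*t^2 + t*(240 - 120*x) + 8*x^2 - 32*x + 32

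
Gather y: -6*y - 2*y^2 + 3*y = -2*y^2 - 3*y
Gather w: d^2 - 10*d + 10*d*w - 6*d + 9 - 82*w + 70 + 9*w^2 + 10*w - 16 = d^2 - 16*d + 9*w^2 + w*(10*d - 72) + 63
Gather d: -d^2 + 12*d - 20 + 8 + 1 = -d^2 + 12*d - 11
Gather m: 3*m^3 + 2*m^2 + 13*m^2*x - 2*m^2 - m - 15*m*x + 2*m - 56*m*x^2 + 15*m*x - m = 3*m^3 + 13*m^2*x - 56*m*x^2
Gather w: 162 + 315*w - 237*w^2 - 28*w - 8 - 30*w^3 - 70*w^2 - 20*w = -30*w^3 - 307*w^2 + 267*w + 154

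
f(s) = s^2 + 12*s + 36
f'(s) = 2*s + 12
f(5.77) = 138.53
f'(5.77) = 23.54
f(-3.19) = 7.90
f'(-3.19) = 5.62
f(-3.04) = 8.76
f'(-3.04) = 5.92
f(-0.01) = 35.88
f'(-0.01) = 11.98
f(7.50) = 182.25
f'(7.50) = 27.00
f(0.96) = 48.44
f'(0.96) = 13.92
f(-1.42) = 20.98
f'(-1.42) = 9.16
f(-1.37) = 21.44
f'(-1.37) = 9.26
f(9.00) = 225.00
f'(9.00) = 30.00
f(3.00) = 81.00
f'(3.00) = 18.00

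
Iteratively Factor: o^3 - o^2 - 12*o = (o - 4)*(o^2 + 3*o) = (o - 4)*(o + 3)*(o)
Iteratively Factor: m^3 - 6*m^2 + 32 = (m + 2)*(m^2 - 8*m + 16) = (m - 4)*(m + 2)*(m - 4)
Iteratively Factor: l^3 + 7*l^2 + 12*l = (l + 4)*(l^2 + 3*l) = l*(l + 4)*(l + 3)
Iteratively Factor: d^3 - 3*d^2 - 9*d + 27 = (d + 3)*(d^2 - 6*d + 9) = (d - 3)*(d + 3)*(d - 3)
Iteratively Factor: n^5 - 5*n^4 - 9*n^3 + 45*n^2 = (n - 3)*(n^4 - 2*n^3 - 15*n^2) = n*(n - 3)*(n^3 - 2*n^2 - 15*n) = n*(n - 5)*(n - 3)*(n^2 + 3*n) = n^2*(n - 5)*(n - 3)*(n + 3)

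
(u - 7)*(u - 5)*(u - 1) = u^3 - 13*u^2 + 47*u - 35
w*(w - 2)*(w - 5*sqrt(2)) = w^3 - 5*sqrt(2)*w^2 - 2*w^2 + 10*sqrt(2)*w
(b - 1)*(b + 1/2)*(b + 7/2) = b^3 + 3*b^2 - 9*b/4 - 7/4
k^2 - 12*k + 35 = (k - 7)*(k - 5)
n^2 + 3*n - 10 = (n - 2)*(n + 5)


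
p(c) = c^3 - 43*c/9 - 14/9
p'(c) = 3*c^2 - 43/9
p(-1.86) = 0.90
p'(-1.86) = 5.60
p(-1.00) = 2.22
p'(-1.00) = -1.78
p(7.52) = 387.77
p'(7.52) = 164.87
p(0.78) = -4.81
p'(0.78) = -2.95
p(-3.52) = -28.35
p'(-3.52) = 32.39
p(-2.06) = -0.46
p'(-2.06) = 7.95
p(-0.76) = 1.64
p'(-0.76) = -3.04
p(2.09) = -2.41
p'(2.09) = 8.33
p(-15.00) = -3304.89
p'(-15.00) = 670.22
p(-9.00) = -687.56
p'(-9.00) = 238.22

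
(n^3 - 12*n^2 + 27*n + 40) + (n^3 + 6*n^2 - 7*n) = 2*n^3 - 6*n^2 + 20*n + 40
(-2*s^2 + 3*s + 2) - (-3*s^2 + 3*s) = s^2 + 2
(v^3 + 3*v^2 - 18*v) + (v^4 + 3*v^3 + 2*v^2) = v^4 + 4*v^3 + 5*v^2 - 18*v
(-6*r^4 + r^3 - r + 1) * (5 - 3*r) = 18*r^5 - 33*r^4 + 5*r^3 + 3*r^2 - 8*r + 5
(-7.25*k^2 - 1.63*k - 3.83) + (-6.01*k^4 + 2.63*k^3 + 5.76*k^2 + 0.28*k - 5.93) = -6.01*k^4 + 2.63*k^3 - 1.49*k^2 - 1.35*k - 9.76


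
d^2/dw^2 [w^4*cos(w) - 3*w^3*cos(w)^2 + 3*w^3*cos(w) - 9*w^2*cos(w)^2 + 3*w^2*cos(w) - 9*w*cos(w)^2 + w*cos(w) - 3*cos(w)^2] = -w^4*cos(w) - 8*w^3*sin(w) - 3*w^3*cos(w) + 6*w^3*cos(2*w) - 18*w^2*sin(w) + 18*w^2*sin(2*w) + 9*w^2*cos(w) + 18*w^2*cos(2*w) - 12*w*sin(w) + 36*w*sin(2*w) + 17*w*cos(w) + 9*w*cos(2*w) - 9*w - 2*sin(w) + 18*sin(2*w) + 6*cos(w) - 3*cos(2*w) - 9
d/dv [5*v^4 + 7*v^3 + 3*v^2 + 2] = v*(20*v^2 + 21*v + 6)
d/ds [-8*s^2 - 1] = -16*s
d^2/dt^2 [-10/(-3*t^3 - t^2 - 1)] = 20*(t^2*(9*t + 2)^2 - (9*t + 1)*(3*t^3 + t^2 + 1))/(3*t^3 + t^2 + 1)^3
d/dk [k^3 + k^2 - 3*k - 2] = 3*k^2 + 2*k - 3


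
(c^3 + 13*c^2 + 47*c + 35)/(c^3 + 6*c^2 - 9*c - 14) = (c + 5)/(c - 2)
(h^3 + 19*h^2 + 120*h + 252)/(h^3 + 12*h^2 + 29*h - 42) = (h + 6)/(h - 1)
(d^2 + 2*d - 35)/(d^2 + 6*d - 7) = (d - 5)/(d - 1)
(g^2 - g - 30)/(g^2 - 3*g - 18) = (g + 5)/(g + 3)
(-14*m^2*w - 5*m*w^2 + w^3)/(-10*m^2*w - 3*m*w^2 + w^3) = (-7*m + w)/(-5*m + w)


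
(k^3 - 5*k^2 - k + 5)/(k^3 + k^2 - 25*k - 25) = (k - 1)/(k + 5)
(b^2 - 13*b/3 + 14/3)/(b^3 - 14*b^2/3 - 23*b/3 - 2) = (-3*b^2 + 13*b - 14)/(-3*b^3 + 14*b^2 + 23*b + 6)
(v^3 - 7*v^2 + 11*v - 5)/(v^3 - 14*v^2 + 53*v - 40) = (v - 1)/(v - 8)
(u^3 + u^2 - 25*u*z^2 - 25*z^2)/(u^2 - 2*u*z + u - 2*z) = (-u^2 + 25*z^2)/(-u + 2*z)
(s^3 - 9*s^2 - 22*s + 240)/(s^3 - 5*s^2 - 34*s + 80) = (s - 6)/(s - 2)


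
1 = 1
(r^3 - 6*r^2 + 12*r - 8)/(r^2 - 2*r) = r - 4 + 4/r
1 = 1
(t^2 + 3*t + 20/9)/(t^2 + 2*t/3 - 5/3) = (t + 4/3)/(t - 1)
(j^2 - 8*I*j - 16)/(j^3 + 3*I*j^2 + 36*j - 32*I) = (j - 4*I)/(j^2 + 7*I*j + 8)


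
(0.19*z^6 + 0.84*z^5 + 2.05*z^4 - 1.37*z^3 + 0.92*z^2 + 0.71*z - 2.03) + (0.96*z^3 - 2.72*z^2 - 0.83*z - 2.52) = 0.19*z^6 + 0.84*z^5 + 2.05*z^4 - 0.41*z^3 - 1.8*z^2 - 0.12*z - 4.55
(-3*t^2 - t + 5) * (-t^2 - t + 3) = 3*t^4 + 4*t^3 - 13*t^2 - 8*t + 15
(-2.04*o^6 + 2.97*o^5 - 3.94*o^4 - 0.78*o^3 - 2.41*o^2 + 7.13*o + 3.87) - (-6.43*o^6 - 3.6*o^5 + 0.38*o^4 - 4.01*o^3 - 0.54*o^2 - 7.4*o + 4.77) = 4.39*o^6 + 6.57*o^5 - 4.32*o^4 + 3.23*o^3 - 1.87*o^2 + 14.53*o - 0.899999999999999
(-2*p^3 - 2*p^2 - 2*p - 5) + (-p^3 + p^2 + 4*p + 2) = -3*p^3 - p^2 + 2*p - 3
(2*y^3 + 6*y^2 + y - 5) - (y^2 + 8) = 2*y^3 + 5*y^2 + y - 13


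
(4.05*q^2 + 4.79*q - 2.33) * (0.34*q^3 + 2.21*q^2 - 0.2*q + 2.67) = 1.377*q^5 + 10.5791*q^4 + 8.9837*q^3 + 4.7062*q^2 + 13.2553*q - 6.2211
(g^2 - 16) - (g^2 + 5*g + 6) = -5*g - 22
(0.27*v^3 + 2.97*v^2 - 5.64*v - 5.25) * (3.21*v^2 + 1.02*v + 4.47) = 0.8667*v^5 + 9.8091*v^4 - 13.8681*v^3 - 9.3294*v^2 - 30.5658*v - 23.4675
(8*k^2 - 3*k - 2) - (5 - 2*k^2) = 10*k^2 - 3*k - 7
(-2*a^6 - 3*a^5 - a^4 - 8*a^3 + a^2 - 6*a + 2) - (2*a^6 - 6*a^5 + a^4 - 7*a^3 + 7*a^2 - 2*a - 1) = -4*a^6 + 3*a^5 - 2*a^4 - a^3 - 6*a^2 - 4*a + 3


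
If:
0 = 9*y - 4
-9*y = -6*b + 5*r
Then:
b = 5*r/6 + 2/3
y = 4/9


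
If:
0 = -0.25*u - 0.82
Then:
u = -3.28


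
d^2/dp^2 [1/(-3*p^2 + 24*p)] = 2*(p*(p - 8) - 4*(p - 4)^2)/(3*p^3*(p - 8)^3)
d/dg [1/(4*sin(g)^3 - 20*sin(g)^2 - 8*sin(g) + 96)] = (-3*sin(g)^2 + 10*sin(g) + 2)*cos(g)/(4*(sin(g)^3 - 5*sin(g)^2 - 2*sin(g) + 24)^2)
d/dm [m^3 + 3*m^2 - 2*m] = 3*m^2 + 6*m - 2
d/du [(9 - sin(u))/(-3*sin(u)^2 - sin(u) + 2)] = (-3*sin(u)^2 + 54*sin(u) + 7)*cos(u)/(3*sin(u)^2 + sin(u) - 2)^2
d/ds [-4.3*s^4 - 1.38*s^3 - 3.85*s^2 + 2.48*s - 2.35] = -17.2*s^3 - 4.14*s^2 - 7.7*s + 2.48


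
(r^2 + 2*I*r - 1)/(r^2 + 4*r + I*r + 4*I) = (r + I)/(r + 4)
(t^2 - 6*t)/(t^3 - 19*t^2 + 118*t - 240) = t/(t^2 - 13*t + 40)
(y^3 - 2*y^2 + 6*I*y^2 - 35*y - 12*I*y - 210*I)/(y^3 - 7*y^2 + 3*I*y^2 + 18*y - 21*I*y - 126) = (y + 5)/(y - 3*I)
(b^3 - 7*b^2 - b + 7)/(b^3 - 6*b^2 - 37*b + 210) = (b^2 - 1)/(b^2 + b - 30)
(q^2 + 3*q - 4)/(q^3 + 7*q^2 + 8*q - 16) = 1/(q + 4)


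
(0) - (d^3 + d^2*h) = -d^3 - d^2*h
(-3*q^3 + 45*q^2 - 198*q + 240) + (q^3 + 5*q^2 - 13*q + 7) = -2*q^3 + 50*q^2 - 211*q + 247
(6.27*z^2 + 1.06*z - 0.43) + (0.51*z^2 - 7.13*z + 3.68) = 6.78*z^2 - 6.07*z + 3.25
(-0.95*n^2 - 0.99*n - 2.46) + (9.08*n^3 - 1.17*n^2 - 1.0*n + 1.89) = 9.08*n^3 - 2.12*n^2 - 1.99*n - 0.57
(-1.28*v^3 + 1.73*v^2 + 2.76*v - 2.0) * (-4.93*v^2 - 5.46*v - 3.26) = 6.3104*v^5 - 1.5401*v^4 - 18.8798*v^3 - 10.8494*v^2 + 1.9224*v + 6.52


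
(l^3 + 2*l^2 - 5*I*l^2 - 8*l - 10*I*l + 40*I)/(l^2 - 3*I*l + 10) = (l^2 + 2*l - 8)/(l + 2*I)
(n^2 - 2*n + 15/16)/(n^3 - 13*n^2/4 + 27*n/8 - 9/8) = (4*n - 5)/(2*(2*n^2 - 5*n + 3))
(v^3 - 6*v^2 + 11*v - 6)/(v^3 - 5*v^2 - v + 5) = (v^2 - 5*v + 6)/(v^2 - 4*v - 5)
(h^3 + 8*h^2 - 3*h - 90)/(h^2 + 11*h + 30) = h - 3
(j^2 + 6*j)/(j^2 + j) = (j + 6)/(j + 1)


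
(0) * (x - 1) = 0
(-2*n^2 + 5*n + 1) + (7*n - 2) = -2*n^2 + 12*n - 1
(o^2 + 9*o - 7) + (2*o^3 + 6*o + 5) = 2*o^3 + o^2 + 15*o - 2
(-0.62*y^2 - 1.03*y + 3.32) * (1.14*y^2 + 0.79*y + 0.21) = -0.7068*y^4 - 1.664*y^3 + 2.8409*y^2 + 2.4065*y + 0.6972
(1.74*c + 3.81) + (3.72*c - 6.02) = 5.46*c - 2.21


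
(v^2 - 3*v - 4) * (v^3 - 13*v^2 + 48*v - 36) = v^5 - 16*v^4 + 83*v^3 - 128*v^2 - 84*v + 144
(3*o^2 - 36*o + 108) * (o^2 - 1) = 3*o^4 - 36*o^3 + 105*o^2 + 36*o - 108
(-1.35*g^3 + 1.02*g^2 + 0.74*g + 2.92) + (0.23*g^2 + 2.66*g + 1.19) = -1.35*g^3 + 1.25*g^2 + 3.4*g + 4.11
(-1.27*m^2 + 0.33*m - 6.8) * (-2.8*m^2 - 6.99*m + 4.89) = 3.556*m^4 + 7.9533*m^3 + 10.523*m^2 + 49.1457*m - 33.252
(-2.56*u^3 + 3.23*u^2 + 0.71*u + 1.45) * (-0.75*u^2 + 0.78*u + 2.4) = 1.92*u^5 - 4.4193*u^4 - 4.1571*u^3 + 7.2183*u^2 + 2.835*u + 3.48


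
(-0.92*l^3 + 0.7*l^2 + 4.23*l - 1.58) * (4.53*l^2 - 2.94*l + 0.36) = -4.1676*l^5 + 5.8758*l^4 + 16.7727*l^3 - 19.3416*l^2 + 6.168*l - 0.5688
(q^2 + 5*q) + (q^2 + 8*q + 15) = 2*q^2 + 13*q + 15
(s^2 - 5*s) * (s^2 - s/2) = s^4 - 11*s^3/2 + 5*s^2/2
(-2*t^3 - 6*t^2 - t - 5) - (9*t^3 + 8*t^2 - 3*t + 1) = -11*t^3 - 14*t^2 + 2*t - 6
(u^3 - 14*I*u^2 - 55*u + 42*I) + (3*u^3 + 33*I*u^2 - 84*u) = 4*u^3 + 19*I*u^2 - 139*u + 42*I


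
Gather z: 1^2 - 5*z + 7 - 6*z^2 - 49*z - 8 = -6*z^2 - 54*z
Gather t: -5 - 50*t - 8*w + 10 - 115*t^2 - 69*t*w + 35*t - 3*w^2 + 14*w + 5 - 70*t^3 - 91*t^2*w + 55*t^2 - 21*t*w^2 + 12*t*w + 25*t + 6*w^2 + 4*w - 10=-70*t^3 + t^2*(-91*w - 60) + t*(-21*w^2 - 57*w + 10) + 3*w^2 + 10*w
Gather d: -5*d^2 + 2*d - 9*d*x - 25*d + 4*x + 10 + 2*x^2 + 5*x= -5*d^2 + d*(-9*x - 23) + 2*x^2 + 9*x + 10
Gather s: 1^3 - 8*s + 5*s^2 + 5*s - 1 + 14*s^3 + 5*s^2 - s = 14*s^3 + 10*s^2 - 4*s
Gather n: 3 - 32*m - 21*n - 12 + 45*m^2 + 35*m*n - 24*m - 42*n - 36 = 45*m^2 - 56*m + n*(35*m - 63) - 45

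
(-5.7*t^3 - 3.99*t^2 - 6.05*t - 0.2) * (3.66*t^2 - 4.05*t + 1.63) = -20.862*t^5 + 8.4816*t^4 - 15.2745*t^3 + 17.2668*t^2 - 9.0515*t - 0.326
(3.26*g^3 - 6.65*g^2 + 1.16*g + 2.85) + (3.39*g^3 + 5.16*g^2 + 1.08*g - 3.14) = 6.65*g^3 - 1.49*g^2 + 2.24*g - 0.29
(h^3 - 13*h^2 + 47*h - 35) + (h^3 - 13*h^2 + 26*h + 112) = 2*h^3 - 26*h^2 + 73*h + 77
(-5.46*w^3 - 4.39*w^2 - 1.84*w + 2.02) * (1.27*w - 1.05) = -6.9342*w^4 + 0.157700000000001*w^3 + 2.2727*w^2 + 4.4974*w - 2.121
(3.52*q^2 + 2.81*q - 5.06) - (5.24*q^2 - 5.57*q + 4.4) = -1.72*q^2 + 8.38*q - 9.46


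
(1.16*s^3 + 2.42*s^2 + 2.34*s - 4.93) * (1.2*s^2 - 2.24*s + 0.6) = 1.392*s^5 + 0.3056*s^4 - 1.9168*s^3 - 9.7056*s^2 + 12.4472*s - 2.958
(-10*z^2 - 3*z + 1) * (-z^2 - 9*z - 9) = 10*z^4 + 93*z^3 + 116*z^2 + 18*z - 9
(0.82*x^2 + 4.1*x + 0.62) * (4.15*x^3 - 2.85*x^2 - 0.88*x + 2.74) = 3.403*x^5 + 14.678*x^4 - 9.8336*x^3 - 3.1282*x^2 + 10.6884*x + 1.6988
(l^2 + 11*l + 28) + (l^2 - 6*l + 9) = 2*l^2 + 5*l + 37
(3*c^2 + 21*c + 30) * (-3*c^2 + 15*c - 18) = -9*c^4 - 18*c^3 + 171*c^2 + 72*c - 540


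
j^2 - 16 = (j - 4)*(j + 4)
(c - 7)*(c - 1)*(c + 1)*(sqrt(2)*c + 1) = sqrt(2)*c^4 - 7*sqrt(2)*c^3 + c^3 - 7*c^2 - sqrt(2)*c^2 - c + 7*sqrt(2)*c + 7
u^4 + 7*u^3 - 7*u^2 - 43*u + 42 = (u - 2)*(u - 1)*(u + 3)*(u + 7)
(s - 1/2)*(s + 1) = s^2 + s/2 - 1/2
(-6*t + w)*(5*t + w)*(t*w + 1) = -30*t^3*w - t^2*w^2 - 30*t^2 + t*w^3 - t*w + w^2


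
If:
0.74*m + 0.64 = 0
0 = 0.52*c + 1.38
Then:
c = -2.65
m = -0.86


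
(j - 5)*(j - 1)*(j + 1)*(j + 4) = j^4 - j^3 - 21*j^2 + j + 20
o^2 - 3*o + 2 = (o - 2)*(o - 1)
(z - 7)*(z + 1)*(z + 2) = z^3 - 4*z^2 - 19*z - 14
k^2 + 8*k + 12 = (k + 2)*(k + 6)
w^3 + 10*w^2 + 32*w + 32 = (w + 2)*(w + 4)^2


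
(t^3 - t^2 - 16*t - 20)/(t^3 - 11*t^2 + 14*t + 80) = (t + 2)/(t - 8)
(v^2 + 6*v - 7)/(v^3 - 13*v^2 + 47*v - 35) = (v + 7)/(v^2 - 12*v + 35)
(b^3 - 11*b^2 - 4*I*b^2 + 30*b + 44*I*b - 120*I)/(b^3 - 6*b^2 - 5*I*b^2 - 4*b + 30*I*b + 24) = (b - 5)/(b - I)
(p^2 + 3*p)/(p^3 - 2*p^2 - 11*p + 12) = p/(p^2 - 5*p + 4)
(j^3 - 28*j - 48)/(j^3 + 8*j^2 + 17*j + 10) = (j^2 - 2*j - 24)/(j^2 + 6*j + 5)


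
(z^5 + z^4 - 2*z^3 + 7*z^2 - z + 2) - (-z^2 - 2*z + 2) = z^5 + z^4 - 2*z^3 + 8*z^2 + z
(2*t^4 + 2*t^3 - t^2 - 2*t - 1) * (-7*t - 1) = -14*t^5 - 16*t^4 + 5*t^3 + 15*t^2 + 9*t + 1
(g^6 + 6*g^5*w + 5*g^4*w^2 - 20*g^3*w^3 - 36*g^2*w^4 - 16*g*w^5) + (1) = g^6 + 6*g^5*w + 5*g^4*w^2 - 20*g^3*w^3 - 36*g^2*w^4 - 16*g*w^5 + 1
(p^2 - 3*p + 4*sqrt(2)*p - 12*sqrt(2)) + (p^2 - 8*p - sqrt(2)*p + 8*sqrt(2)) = 2*p^2 - 11*p + 3*sqrt(2)*p - 4*sqrt(2)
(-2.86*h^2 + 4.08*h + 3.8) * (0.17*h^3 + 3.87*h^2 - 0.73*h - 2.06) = -0.4862*h^5 - 10.3746*h^4 + 18.5234*h^3 + 17.6192*h^2 - 11.1788*h - 7.828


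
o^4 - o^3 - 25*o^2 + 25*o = o*(o - 5)*(o - 1)*(o + 5)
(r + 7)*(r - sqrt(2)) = r^2 - sqrt(2)*r + 7*r - 7*sqrt(2)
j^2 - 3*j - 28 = (j - 7)*(j + 4)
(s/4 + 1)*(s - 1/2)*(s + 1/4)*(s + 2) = s^4/4 + 23*s^3/16 + 51*s^2/32 - 11*s/16 - 1/4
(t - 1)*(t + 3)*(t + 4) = t^3 + 6*t^2 + 5*t - 12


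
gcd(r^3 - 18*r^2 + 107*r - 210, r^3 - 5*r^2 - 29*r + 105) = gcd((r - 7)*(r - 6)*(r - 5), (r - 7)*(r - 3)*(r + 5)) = r - 7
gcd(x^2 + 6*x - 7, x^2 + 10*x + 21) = x + 7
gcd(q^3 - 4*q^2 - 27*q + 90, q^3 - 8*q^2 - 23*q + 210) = q^2 - q - 30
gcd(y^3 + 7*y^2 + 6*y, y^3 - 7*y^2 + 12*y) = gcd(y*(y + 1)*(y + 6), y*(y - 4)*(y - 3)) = y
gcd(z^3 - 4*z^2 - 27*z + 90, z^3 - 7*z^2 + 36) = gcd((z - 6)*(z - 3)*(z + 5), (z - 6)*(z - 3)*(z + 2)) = z^2 - 9*z + 18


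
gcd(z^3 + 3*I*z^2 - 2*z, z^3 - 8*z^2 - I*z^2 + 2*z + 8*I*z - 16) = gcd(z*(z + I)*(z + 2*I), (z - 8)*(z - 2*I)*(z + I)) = z + I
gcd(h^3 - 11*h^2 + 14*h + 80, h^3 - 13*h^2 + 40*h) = h^2 - 13*h + 40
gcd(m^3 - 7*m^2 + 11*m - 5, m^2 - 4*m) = 1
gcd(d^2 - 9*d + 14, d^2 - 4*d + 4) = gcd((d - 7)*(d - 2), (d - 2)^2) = d - 2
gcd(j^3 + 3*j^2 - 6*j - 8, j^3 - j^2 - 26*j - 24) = j^2 + 5*j + 4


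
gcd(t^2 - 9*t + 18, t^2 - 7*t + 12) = t - 3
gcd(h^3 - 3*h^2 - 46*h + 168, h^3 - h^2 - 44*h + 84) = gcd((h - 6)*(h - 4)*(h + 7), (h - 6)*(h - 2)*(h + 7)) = h^2 + h - 42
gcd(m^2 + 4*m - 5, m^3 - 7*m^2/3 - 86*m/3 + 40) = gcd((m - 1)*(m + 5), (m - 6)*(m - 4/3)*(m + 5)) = m + 5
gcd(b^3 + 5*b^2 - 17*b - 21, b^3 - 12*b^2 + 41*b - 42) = b - 3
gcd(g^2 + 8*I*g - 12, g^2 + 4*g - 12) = 1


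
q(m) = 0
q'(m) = 0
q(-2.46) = 0.00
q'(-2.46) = 0.00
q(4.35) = 0.00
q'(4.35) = 0.00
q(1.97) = 0.00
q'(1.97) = 0.00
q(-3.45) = 0.00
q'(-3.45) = 0.00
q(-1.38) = 0.00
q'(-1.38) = 0.00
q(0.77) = 0.00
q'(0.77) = 0.00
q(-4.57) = 0.00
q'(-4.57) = 0.00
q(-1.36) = 0.00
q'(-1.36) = 0.00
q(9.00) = 0.00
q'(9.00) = 0.00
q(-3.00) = 0.00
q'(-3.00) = 0.00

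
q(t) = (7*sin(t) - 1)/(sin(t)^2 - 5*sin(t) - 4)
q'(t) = (-2*sin(t)*cos(t) + 5*cos(t))*(7*sin(t) - 1)/(sin(t)^2 - 5*sin(t) - 4)^2 + 7*cos(t)/(sin(t)^2 - 5*sin(t) - 4) = (-7*sin(t)^2 + 2*sin(t) - 33)*cos(t)/(sin(t)^2 - 5*sin(t) - 4)^2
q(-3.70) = -0.43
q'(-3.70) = 0.71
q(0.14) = 0.00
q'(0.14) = -1.49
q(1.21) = -0.71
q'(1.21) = -0.22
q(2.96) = -0.05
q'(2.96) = 1.36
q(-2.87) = 1.11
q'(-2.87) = 4.90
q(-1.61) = -4.01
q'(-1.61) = 0.41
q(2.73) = -0.31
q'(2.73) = 0.90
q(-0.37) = 1.71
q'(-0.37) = -7.60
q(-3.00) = 0.61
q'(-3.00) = 3.09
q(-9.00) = 2.20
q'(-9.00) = 10.19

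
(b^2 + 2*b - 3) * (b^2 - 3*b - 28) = b^4 - b^3 - 37*b^2 - 47*b + 84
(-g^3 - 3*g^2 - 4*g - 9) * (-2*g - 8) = 2*g^4 + 14*g^3 + 32*g^2 + 50*g + 72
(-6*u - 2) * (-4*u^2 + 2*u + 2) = 24*u^3 - 4*u^2 - 16*u - 4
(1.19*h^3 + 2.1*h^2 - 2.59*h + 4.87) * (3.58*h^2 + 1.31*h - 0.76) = 4.2602*h^5 + 9.0769*h^4 - 7.4256*h^3 + 12.4457*h^2 + 8.3481*h - 3.7012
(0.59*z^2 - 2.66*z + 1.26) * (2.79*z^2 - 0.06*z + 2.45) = 1.6461*z^4 - 7.4568*z^3 + 5.1205*z^2 - 6.5926*z + 3.087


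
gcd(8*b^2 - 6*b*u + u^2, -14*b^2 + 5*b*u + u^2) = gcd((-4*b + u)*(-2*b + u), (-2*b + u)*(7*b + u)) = -2*b + u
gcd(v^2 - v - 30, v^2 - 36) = v - 6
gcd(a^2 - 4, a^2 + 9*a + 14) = a + 2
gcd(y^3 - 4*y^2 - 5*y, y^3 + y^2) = y^2 + y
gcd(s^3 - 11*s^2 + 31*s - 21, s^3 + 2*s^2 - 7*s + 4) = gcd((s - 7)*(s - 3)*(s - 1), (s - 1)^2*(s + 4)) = s - 1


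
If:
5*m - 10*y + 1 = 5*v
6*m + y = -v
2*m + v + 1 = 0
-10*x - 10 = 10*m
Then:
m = 4/55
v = -63/55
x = -59/55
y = 39/55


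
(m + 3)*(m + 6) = m^2 + 9*m + 18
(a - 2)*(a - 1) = a^2 - 3*a + 2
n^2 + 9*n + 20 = (n + 4)*(n + 5)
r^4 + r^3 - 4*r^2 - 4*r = r*(r - 2)*(r + 1)*(r + 2)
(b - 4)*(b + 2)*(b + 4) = b^3 + 2*b^2 - 16*b - 32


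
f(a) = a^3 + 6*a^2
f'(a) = 3*a^2 + 12*a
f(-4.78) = 27.88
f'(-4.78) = 11.19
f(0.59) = 2.29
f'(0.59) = 8.12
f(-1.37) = 8.69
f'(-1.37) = -10.81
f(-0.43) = 1.03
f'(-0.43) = -4.61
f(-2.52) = 22.10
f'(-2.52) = -11.19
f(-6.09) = -3.34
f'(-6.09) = 38.18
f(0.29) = 0.53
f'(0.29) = 3.73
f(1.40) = 14.50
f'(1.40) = 22.68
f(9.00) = 1215.00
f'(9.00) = 351.00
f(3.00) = 81.00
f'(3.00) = 63.00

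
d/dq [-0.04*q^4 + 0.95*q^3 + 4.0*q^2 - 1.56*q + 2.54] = -0.16*q^3 + 2.85*q^2 + 8.0*q - 1.56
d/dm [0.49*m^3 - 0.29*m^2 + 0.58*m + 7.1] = 1.47*m^2 - 0.58*m + 0.58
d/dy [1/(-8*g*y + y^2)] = 2*(4*g - y)/(y^2*(8*g - y)^2)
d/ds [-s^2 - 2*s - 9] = -2*s - 2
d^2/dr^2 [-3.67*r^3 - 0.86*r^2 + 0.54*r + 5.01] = -22.02*r - 1.72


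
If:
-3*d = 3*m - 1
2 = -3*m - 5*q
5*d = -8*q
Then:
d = 24/49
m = -23/147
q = -15/49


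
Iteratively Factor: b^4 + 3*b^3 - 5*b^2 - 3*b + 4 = (b - 1)*(b^3 + 4*b^2 - b - 4) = (b - 1)*(b + 4)*(b^2 - 1) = (b - 1)*(b + 1)*(b + 4)*(b - 1)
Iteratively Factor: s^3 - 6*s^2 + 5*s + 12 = (s - 4)*(s^2 - 2*s - 3) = (s - 4)*(s + 1)*(s - 3)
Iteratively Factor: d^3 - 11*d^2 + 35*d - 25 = (d - 5)*(d^2 - 6*d + 5) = (d - 5)^2*(d - 1)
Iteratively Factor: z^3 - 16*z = (z - 4)*(z^2 + 4*z) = z*(z - 4)*(z + 4)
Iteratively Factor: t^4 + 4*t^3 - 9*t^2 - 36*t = (t + 4)*(t^3 - 9*t) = (t - 3)*(t + 4)*(t^2 + 3*t) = (t - 3)*(t + 3)*(t + 4)*(t)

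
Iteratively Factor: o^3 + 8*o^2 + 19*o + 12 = (o + 1)*(o^2 + 7*o + 12) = (o + 1)*(o + 3)*(o + 4)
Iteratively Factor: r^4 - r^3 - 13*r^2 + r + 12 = (r - 1)*(r^3 - 13*r - 12) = (r - 1)*(r + 3)*(r^2 - 3*r - 4) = (r - 4)*(r - 1)*(r + 3)*(r + 1)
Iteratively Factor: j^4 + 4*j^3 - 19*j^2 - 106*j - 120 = (j + 2)*(j^3 + 2*j^2 - 23*j - 60) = (j - 5)*(j + 2)*(j^2 + 7*j + 12) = (j - 5)*(j + 2)*(j + 4)*(j + 3)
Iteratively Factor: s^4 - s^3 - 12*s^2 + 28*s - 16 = (s - 2)*(s^3 + s^2 - 10*s + 8) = (s - 2)^2*(s^2 + 3*s - 4) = (s - 2)^2*(s + 4)*(s - 1)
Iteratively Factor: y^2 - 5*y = (y)*(y - 5)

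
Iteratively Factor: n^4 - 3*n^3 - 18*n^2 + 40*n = (n - 5)*(n^3 + 2*n^2 - 8*n) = (n - 5)*(n - 2)*(n^2 + 4*n) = n*(n - 5)*(n - 2)*(n + 4)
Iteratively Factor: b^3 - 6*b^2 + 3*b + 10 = (b + 1)*(b^2 - 7*b + 10) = (b - 5)*(b + 1)*(b - 2)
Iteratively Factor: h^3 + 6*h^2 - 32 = (h - 2)*(h^2 + 8*h + 16) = (h - 2)*(h + 4)*(h + 4)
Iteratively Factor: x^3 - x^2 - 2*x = (x)*(x^2 - x - 2) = x*(x - 2)*(x + 1)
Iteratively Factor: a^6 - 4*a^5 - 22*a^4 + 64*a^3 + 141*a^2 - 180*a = (a)*(a^5 - 4*a^4 - 22*a^3 + 64*a^2 + 141*a - 180) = a*(a + 3)*(a^4 - 7*a^3 - a^2 + 67*a - 60) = a*(a - 5)*(a + 3)*(a^3 - 2*a^2 - 11*a + 12) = a*(a - 5)*(a - 4)*(a + 3)*(a^2 + 2*a - 3) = a*(a - 5)*(a - 4)*(a - 1)*(a + 3)*(a + 3)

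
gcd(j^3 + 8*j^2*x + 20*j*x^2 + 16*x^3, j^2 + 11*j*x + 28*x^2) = j + 4*x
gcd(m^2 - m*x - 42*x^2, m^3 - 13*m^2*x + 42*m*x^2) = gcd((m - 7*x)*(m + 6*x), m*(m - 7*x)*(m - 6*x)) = -m + 7*x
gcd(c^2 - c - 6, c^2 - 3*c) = c - 3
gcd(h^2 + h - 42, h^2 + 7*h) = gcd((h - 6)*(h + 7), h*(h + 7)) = h + 7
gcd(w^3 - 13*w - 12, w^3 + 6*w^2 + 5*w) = w + 1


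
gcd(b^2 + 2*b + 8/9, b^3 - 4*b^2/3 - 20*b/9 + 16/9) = b + 4/3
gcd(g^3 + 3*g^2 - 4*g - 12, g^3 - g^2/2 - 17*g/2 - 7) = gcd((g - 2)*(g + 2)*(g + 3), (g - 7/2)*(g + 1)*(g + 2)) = g + 2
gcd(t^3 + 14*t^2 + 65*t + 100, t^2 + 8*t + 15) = t + 5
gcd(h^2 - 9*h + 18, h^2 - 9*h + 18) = h^2 - 9*h + 18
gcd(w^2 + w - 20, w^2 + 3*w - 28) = w - 4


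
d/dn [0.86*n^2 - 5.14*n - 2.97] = 1.72*n - 5.14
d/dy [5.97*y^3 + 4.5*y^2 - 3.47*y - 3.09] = 17.91*y^2 + 9.0*y - 3.47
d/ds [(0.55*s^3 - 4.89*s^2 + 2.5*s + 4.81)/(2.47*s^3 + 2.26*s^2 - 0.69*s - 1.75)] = (13.3213*s^4 - 13.109*s^3 - 40.8055*s^2 - 4.6262*s - 1.0561)/(6.1009*s^6 + 11.1644*s^5 + 1.699*s^4 - 11.7638*s^3 - 7.4339*s^2 + 2.415*s + 3.0625)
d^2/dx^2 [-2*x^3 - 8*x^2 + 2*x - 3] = -12*x - 16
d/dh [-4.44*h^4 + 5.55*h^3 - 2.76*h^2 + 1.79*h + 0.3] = -17.76*h^3 + 16.65*h^2 - 5.52*h + 1.79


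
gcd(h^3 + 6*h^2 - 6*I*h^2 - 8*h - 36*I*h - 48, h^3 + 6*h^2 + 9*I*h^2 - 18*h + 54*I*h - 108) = h + 6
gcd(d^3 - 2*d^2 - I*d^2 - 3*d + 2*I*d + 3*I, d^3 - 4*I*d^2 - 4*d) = 1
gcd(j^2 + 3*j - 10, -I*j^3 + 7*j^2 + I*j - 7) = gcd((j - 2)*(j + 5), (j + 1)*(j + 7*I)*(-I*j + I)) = 1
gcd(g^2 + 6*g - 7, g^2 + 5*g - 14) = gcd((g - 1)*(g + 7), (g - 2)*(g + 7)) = g + 7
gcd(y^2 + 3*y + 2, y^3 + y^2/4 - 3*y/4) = y + 1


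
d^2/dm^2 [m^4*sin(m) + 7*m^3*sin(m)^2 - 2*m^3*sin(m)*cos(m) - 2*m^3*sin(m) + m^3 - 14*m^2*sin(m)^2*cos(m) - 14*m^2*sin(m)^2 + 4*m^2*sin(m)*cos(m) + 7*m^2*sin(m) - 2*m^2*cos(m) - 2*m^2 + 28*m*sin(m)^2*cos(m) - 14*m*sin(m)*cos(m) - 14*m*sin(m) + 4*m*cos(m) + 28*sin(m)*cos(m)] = -m^4*sin(m) + 2*m^3*sin(m) + 4*m^3*sin(2*m) + 8*m^3*cos(m) + 14*m^3*cos(2*m) + 5*m^2*sin(m) + 34*m^2*sin(2*m) - 13*m^2*cos(m)/2 - 40*m^2*cos(2*m) - 63*m^2*cos(3*m)/2 + 24*m*sin(m) - 34*m*sin(2*m) - 42*m*sin(3*m) + 17*m*cos(m) - 5*m*cos(2*m) + 63*m*cos(3*m) + 27*m - 8*sin(m) - 52*sin(2*m) + 42*sin(3*m) - 39*cos(m) - 14*cos(2*m) + 7*cos(3*m) - 18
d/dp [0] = 0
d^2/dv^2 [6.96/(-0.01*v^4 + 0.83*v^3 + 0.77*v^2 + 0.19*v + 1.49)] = ((0.8352*v^2 - 34.6608*v - 10.7184)*(-0.01*v^4 + 0.83*v^3 + 0.77*v^2 + 0.19*v + 1.49) + 6.96*(-0.08*v^3 + 4.98*v^2 + 3.08*v + 0.38)*(-0.04*v^3 + 2.49*v^2 + 1.54*v + 0.19))/(-0.01*v^4 + 0.83*v^3 + 0.77*v^2 + 0.19*v + 1.49)^3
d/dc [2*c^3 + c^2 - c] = 6*c^2 + 2*c - 1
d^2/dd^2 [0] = 0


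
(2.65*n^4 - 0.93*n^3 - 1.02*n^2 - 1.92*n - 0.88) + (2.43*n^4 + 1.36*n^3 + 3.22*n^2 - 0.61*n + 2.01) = 5.08*n^4 + 0.43*n^3 + 2.2*n^2 - 2.53*n + 1.13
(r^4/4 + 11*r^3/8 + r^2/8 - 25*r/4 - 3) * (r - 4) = r^5/4 + 3*r^4/8 - 43*r^3/8 - 27*r^2/4 + 22*r + 12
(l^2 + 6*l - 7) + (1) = l^2 + 6*l - 6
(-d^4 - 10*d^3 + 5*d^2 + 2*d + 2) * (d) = -d^5 - 10*d^4 + 5*d^3 + 2*d^2 + 2*d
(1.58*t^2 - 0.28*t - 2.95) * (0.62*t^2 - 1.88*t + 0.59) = 0.9796*t^4 - 3.144*t^3 - 0.3704*t^2 + 5.3808*t - 1.7405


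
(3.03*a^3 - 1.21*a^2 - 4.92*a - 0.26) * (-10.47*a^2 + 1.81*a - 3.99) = -31.7241*a^5 + 18.153*a^4 + 37.2326*a^3 - 1.3551*a^2 + 19.1602*a + 1.0374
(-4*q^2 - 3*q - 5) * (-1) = 4*q^2 + 3*q + 5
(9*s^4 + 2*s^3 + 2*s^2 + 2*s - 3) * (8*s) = 72*s^5 + 16*s^4 + 16*s^3 + 16*s^2 - 24*s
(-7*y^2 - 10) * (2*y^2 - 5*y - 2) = -14*y^4 + 35*y^3 - 6*y^2 + 50*y + 20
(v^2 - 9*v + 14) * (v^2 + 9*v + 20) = v^4 - 47*v^2 - 54*v + 280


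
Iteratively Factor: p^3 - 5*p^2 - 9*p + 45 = (p - 3)*(p^2 - 2*p - 15) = (p - 5)*(p - 3)*(p + 3)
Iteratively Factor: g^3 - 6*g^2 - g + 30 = (g + 2)*(g^2 - 8*g + 15) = (g - 3)*(g + 2)*(g - 5)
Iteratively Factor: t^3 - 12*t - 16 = (t - 4)*(t^2 + 4*t + 4) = (t - 4)*(t + 2)*(t + 2)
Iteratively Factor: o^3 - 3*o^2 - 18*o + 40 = (o - 2)*(o^2 - o - 20) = (o - 5)*(o - 2)*(o + 4)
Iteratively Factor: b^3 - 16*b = (b)*(b^2 - 16) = b*(b + 4)*(b - 4)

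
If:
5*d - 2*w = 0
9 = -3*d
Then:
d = -3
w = -15/2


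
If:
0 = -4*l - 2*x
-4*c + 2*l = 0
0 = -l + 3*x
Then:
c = 0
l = 0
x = 0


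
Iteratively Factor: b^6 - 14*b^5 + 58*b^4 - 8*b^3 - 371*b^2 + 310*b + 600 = (b - 5)*(b^5 - 9*b^4 + 13*b^3 + 57*b^2 - 86*b - 120) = (b - 5)*(b - 3)*(b^4 - 6*b^3 - 5*b^2 + 42*b + 40) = (b - 5)*(b - 3)*(b + 1)*(b^3 - 7*b^2 + 2*b + 40) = (b - 5)*(b - 3)*(b + 1)*(b + 2)*(b^2 - 9*b + 20) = (b - 5)*(b - 4)*(b - 3)*(b + 1)*(b + 2)*(b - 5)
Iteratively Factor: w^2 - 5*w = (w - 5)*(w)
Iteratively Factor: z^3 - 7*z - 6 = (z + 2)*(z^2 - 2*z - 3) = (z - 3)*(z + 2)*(z + 1)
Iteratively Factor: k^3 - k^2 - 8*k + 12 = (k - 2)*(k^2 + k - 6) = (k - 2)*(k + 3)*(k - 2)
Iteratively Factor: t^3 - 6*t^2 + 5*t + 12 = (t + 1)*(t^2 - 7*t + 12) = (t - 4)*(t + 1)*(t - 3)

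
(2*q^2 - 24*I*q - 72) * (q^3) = 2*q^5 - 24*I*q^4 - 72*q^3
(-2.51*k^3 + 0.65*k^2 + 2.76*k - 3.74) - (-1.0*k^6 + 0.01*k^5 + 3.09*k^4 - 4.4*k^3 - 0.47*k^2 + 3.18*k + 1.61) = 1.0*k^6 - 0.01*k^5 - 3.09*k^4 + 1.89*k^3 + 1.12*k^2 - 0.42*k - 5.35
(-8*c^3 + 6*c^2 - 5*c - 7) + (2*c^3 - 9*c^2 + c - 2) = -6*c^3 - 3*c^2 - 4*c - 9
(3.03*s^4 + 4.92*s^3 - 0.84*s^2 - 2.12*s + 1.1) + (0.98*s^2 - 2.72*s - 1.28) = 3.03*s^4 + 4.92*s^3 + 0.14*s^2 - 4.84*s - 0.18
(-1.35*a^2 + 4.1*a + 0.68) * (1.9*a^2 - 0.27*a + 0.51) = -2.565*a^4 + 8.1545*a^3 - 0.5035*a^2 + 1.9074*a + 0.3468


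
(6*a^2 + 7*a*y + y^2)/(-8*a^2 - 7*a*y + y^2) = (6*a + y)/(-8*a + y)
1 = 1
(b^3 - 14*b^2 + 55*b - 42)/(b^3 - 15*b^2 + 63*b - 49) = (b - 6)/(b - 7)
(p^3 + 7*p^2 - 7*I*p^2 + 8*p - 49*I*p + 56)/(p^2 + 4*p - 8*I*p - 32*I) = (p^2 + p*(7 + I) + 7*I)/(p + 4)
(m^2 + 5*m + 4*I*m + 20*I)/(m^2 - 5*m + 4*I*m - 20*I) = (m + 5)/(m - 5)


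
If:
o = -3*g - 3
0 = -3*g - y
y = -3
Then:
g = 1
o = -6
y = -3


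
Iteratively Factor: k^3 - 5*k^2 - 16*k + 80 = (k + 4)*(k^2 - 9*k + 20) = (k - 4)*(k + 4)*(k - 5)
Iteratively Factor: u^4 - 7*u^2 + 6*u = (u - 2)*(u^3 + 2*u^2 - 3*u) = (u - 2)*(u + 3)*(u^2 - u) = (u - 2)*(u - 1)*(u + 3)*(u)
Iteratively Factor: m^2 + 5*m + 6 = (m + 2)*(m + 3)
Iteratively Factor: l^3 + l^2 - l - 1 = (l + 1)*(l^2 - 1) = (l + 1)^2*(l - 1)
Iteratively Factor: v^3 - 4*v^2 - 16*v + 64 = (v - 4)*(v^2 - 16) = (v - 4)^2*(v + 4)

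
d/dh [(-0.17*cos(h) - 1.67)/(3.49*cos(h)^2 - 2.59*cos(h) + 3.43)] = (-0.5933*cos(h)^2 - 11.6566*cos(h) + 4.9084)*sin(h)/(12.1801*cos(h)^4 - 18.0782*cos(h)^3 + 30.6495*cos(h)^2 - 17.7674*cos(h) + 11.7649)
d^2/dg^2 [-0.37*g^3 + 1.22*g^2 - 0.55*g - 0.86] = 2.44 - 2.22*g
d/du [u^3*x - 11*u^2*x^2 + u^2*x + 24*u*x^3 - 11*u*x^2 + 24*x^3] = x*(3*u^2 - 22*u*x + 2*u + 24*x^2 - 11*x)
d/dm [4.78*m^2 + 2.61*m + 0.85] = 9.56*m + 2.61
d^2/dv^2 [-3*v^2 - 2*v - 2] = -6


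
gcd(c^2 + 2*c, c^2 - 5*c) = c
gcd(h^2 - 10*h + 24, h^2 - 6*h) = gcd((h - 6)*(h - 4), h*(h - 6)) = h - 6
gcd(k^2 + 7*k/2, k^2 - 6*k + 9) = 1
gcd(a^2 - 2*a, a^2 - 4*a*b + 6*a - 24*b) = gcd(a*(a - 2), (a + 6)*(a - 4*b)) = 1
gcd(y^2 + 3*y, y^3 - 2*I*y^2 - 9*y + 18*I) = y + 3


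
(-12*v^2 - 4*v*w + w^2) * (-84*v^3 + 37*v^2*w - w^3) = 1008*v^5 - 108*v^4*w - 232*v^3*w^2 + 49*v^2*w^3 + 4*v*w^4 - w^5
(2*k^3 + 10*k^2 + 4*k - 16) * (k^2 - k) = 2*k^5 + 8*k^4 - 6*k^3 - 20*k^2 + 16*k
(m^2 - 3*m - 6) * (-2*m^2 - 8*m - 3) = -2*m^4 - 2*m^3 + 33*m^2 + 57*m + 18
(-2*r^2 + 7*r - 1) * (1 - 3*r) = 6*r^3 - 23*r^2 + 10*r - 1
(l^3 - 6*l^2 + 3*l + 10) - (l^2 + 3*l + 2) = l^3 - 7*l^2 + 8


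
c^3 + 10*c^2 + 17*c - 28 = (c - 1)*(c + 4)*(c + 7)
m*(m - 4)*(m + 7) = m^3 + 3*m^2 - 28*m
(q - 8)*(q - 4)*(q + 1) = q^3 - 11*q^2 + 20*q + 32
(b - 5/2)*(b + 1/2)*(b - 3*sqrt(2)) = b^3 - 3*sqrt(2)*b^2 - 2*b^2 - 5*b/4 + 6*sqrt(2)*b + 15*sqrt(2)/4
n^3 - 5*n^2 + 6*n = n*(n - 3)*(n - 2)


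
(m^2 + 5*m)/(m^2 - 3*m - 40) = m/(m - 8)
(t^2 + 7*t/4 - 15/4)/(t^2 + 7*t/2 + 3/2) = (4*t - 5)/(2*(2*t + 1))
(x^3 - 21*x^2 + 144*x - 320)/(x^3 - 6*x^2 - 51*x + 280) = (x - 8)/(x + 7)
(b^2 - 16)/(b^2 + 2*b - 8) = (b - 4)/(b - 2)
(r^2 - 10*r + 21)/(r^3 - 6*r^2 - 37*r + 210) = (r - 3)/(r^2 + r - 30)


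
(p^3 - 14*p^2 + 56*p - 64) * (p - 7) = p^4 - 21*p^3 + 154*p^2 - 456*p + 448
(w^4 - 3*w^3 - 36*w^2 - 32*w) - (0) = w^4 - 3*w^3 - 36*w^2 - 32*w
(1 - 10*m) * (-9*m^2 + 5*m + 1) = 90*m^3 - 59*m^2 - 5*m + 1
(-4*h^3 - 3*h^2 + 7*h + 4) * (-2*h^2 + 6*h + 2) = 8*h^5 - 18*h^4 - 40*h^3 + 28*h^2 + 38*h + 8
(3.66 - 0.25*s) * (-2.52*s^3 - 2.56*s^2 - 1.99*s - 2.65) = 0.63*s^4 - 8.5832*s^3 - 8.8721*s^2 - 6.6209*s - 9.699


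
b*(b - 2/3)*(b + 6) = b^3 + 16*b^2/3 - 4*b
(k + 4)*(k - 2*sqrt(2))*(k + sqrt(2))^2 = k^4 + 4*k^3 - 6*k^2 - 24*k - 4*sqrt(2)*k - 16*sqrt(2)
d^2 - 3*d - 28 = (d - 7)*(d + 4)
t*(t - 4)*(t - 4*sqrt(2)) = t^3 - 4*sqrt(2)*t^2 - 4*t^2 + 16*sqrt(2)*t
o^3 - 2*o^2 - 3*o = o*(o - 3)*(o + 1)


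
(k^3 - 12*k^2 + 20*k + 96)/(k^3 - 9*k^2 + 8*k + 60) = (k - 8)/(k - 5)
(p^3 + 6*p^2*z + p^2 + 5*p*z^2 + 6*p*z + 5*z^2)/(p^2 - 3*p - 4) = (p^2 + 6*p*z + 5*z^2)/(p - 4)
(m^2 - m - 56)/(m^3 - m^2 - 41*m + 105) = (m - 8)/(m^2 - 8*m + 15)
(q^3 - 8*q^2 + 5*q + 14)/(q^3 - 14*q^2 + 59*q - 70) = (q + 1)/(q - 5)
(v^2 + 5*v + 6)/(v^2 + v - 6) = (v + 2)/(v - 2)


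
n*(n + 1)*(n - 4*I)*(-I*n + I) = -I*n^4 - 4*n^3 + I*n^2 + 4*n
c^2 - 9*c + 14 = (c - 7)*(c - 2)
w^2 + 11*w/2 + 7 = (w + 2)*(w + 7/2)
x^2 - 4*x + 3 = (x - 3)*(x - 1)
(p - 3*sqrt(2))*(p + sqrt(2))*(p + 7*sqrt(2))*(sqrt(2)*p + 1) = sqrt(2)*p^4 + 11*p^3 - 29*sqrt(2)*p^2 - 118*p - 42*sqrt(2)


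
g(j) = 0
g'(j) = 0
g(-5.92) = 0.00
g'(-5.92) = 0.00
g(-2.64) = 0.00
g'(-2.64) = 0.00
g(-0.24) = 0.00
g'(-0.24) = 0.00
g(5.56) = 0.00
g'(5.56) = 0.00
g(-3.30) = 0.00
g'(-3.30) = 0.00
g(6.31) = 0.00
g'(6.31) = 0.00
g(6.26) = 0.00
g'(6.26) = 0.00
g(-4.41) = 0.00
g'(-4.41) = 0.00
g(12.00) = 0.00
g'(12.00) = 0.00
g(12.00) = 0.00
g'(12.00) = 0.00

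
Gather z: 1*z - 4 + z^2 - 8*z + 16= z^2 - 7*z + 12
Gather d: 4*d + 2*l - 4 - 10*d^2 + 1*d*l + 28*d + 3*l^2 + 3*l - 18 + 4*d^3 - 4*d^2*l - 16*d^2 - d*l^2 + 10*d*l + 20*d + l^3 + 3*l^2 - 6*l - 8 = 4*d^3 + d^2*(-4*l - 26) + d*(-l^2 + 11*l + 52) + l^3 + 6*l^2 - l - 30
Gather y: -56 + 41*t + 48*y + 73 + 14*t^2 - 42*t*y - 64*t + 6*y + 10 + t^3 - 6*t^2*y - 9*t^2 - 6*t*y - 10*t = t^3 + 5*t^2 - 33*t + y*(-6*t^2 - 48*t + 54) + 27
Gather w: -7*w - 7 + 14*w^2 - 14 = 14*w^2 - 7*w - 21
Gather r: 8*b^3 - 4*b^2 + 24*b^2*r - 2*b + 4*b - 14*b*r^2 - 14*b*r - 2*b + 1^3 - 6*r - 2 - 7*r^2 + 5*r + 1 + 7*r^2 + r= 8*b^3 - 4*b^2 - 14*b*r^2 + r*(24*b^2 - 14*b)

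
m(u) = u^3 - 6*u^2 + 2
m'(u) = 3*u^2 - 12*u = 3*u*(u - 4)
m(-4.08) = -165.80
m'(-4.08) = 98.90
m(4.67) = -27.01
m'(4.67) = 9.39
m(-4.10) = -167.78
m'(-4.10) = 99.63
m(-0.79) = -2.24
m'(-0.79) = 11.35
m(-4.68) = -231.92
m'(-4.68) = 121.87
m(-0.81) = -2.47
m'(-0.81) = 11.69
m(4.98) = -23.30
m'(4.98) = 14.64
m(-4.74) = -239.30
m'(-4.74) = 124.28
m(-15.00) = -4723.00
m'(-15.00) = 855.00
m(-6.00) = -430.00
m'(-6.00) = 180.00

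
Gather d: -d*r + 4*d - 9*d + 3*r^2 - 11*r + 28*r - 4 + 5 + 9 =d*(-r - 5) + 3*r^2 + 17*r + 10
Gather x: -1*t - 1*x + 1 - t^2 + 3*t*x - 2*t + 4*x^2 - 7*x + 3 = -t^2 - 3*t + 4*x^2 + x*(3*t - 8) + 4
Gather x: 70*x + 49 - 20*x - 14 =50*x + 35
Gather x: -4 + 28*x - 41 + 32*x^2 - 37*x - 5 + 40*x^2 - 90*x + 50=72*x^2 - 99*x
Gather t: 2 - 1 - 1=0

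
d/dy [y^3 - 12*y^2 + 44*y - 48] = 3*y^2 - 24*y + 44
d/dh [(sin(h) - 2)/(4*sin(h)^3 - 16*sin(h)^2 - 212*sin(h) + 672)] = (-sin(h)^3 + 5*sin(h)^2 - 8*sin(h) + 31)*cos(h)/(2*(sin(h)^3 - 4*sin(h)^2 - 53*sin(h) + 168)^2)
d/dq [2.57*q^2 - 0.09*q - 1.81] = 5.14*q - 0.09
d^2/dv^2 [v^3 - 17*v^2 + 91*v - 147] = 6*v - 34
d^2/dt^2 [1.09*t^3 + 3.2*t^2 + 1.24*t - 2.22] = 6.54*t + 6.4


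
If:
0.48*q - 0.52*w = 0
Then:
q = 1.08333333333333*w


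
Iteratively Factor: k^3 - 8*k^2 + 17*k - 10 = (k - 5)*(k^2 - 3*k + 2) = (k - 5)*(k - 1)*(k - 2)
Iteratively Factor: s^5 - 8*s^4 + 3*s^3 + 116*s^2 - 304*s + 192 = (s - 1)*(s^4 - 7*s^3 - 4*s^2 + 112*s - 192) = (s - 3)*(s - 1)*(s^3 - 4*s^2 - 16*s + 64) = (s - 4)*(s - 3)*(s - 1)*(s^2 - 16) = (s - 4)*(s - 3)*(s - 1)*(s + 4)*(s - 4)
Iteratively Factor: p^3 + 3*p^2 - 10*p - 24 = (p + 4)*(p^2 - p - 6) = (p - 3)*(p + 4)*(p + 2)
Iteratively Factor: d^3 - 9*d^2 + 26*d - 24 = (d - 2)*(d^2 - 7*d + 12) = (d - 4)*(d - 2)*(d - 3)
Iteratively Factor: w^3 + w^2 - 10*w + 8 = (w - 1)*(w^2 + 2*w - 8) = (w - 1)*(w + 4)*(w - 2)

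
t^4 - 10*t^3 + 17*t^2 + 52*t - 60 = (t - 6)*(t - 5)*(t - 1)*(t + 2)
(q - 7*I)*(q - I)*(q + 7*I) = q^3 - I*q^2 + 49*q - 49*I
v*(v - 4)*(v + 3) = v^3 - v^2 - 12*v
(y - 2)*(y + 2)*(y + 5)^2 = y^4 + 10*y^3 + 21*y^2 - 40*y - 100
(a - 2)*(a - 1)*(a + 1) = a^3 - 2*a^2 - a + 2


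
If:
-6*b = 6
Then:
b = -1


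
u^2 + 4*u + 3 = (u + 1)*(u + 3)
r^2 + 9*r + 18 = (r + 3)*(r + 6)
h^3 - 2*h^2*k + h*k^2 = h*(h - k)^2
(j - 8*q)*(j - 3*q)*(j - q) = j^3 - 12*j^2*q + 35*j*q^2 - 24*q^3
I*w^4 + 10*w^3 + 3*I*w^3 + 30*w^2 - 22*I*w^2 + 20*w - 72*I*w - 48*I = (w + 2)*(w - 6*I)*(w - 4*I)*(I*w + I)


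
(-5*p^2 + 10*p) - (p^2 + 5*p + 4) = -6*p^2 + 5*p - 4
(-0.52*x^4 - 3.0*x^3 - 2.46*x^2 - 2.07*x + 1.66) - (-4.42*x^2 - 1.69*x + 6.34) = -0.52*x^4 - 3.0*x^3 + 1.96*x^2 - 0.38*x - 4.68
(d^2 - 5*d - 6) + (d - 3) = d^2 - 4*d - 9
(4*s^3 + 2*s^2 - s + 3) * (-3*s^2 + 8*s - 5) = -12*s^5 + 26*s^4 - s^3 - 27*s^2 + 29*s - 15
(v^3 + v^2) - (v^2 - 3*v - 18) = v^3 + 3*v + 18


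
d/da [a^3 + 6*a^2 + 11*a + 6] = 3*a^2 + 12*a + 11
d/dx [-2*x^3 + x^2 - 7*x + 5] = -6*x^2 + 2*x - 7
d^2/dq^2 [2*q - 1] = 0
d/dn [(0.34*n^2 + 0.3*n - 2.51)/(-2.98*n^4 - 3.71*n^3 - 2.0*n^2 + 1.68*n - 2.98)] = (2.0264*n^5 + 3.9434*n^4 - 27.6932*n^3 - 26.7651*n^2 - 12.0664*n + 3.3228)/(8.8804*n^8 + 22.1116*n^7 + 25.6841*n^6 + 4.8272*n^5 + 9.2952*n^4 + 15.3916*n^3 + 14.7424*n^2 - 10.0128*n + 8.8804)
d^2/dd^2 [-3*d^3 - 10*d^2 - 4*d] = -18*d - 20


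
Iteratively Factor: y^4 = (y)*(y^3) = y^2*(y^2) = y^3*(y)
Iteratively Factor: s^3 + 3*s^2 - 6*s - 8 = (s + 1)*(s^2 + 2*s - 8) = (s + 1)*(s + 4)*(s - 2)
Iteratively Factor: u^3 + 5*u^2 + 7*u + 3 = (u + 1)*(u^2 + 4*u + 3) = (u + 1)*(u + 3)*(u + 1)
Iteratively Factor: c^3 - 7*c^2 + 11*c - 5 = (c - 1)*(c^2 - 6*c + 5) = (c - 5)*(c - 1)*(c - 1)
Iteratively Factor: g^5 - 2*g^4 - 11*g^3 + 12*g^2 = (g - 4)*(g^4 + 2*g^3 - 3*g^2) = (g - 4)*(g - 1)*(g^3 + 3*g^2) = g*(g - 4)*(g - 1)*(g^2 + 3*g) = g^2*(g - 4)*(g - 1)*(g + 3)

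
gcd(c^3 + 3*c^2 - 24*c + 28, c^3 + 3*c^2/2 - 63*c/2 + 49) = c^2 + 5*c - 14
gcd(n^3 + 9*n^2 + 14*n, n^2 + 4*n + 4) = n + 2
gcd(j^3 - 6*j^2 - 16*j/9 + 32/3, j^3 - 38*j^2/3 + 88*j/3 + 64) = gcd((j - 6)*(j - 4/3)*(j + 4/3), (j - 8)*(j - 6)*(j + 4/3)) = j^2 - 14*j/3 - 8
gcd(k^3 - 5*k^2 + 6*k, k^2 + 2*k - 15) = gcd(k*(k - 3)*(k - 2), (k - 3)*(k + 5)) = k - 3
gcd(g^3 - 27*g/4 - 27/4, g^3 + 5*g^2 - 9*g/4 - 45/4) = g + 3/2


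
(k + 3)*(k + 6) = k^2 + 9*k + 18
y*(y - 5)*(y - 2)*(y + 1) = y^4 - 6*y^3 + 3*y^2 + 10*y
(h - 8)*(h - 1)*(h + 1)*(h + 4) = h^4 - 4*h^3 - 33*h^2 + 4*h + 32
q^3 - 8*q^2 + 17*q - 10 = (q - 5)*(q - 2)*(q - 1)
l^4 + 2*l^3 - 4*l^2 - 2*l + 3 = (l - 1)^2*(l + 1)*(l + 3)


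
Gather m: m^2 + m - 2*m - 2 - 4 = m^2 - m - 6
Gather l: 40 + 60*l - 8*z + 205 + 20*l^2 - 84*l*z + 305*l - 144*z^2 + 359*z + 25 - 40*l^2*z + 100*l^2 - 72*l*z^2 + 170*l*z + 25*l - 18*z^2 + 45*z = l^2*(120 - 40*z) + l*(-72*z^2 + 86*z + 390) - 162*z^2 + 396*z + 270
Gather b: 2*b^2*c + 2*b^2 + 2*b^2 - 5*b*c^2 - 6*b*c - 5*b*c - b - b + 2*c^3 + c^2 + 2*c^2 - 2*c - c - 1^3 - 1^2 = b^2*(2*c + 4) + b*(-5*c^2 - 11*c - 2) + 2*c^3 + 3*c^2 - 3*c - 2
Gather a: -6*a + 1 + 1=2 - 6*a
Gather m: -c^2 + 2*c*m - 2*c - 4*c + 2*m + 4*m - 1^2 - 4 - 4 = -c^2 - 6*c + m*(2*c + 6) - 9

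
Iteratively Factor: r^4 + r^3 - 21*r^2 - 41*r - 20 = (r + 1)*(r^3 - 21*r - 20) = (r + 1)^2*(r^2 - r - 20) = (r - 5)*(r + 1)^2*(r + 4)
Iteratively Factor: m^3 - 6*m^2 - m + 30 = (m - 3)*(m^2 - 3*m - 10) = (m - 3)*(m + 2)*(m - 5)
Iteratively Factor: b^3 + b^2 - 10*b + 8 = (b - 1)*(b^2 + 2*b - 8) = (b - 2)*(b - 1)*(b + 4)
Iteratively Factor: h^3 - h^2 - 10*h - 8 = (h + 1)*(h^2 - 2*h - 8) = (h + 1)*(h + 2)*(h - 4)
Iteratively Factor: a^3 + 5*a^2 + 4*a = (a)*(a^2 + 5*a + 4) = a*(a + 4)*(a + 1)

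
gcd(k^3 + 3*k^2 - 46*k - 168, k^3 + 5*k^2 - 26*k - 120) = k^2 + 10*k + 24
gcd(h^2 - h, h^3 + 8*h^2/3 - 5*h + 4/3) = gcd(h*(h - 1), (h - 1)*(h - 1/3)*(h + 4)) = h - 1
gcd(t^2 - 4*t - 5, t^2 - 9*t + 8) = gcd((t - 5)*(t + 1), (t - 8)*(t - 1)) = 1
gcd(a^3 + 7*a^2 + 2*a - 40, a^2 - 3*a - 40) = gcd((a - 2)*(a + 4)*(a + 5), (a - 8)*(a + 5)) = a + 5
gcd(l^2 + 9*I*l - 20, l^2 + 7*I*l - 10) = l + 5*I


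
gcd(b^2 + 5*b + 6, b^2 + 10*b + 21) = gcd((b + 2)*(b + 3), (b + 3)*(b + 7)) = b + 3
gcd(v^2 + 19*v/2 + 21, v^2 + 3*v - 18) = v + 6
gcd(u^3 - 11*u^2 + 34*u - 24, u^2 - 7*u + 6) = u^2 - 7*u + 6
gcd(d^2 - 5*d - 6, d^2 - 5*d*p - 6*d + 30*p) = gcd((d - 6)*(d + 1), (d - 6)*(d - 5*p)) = d - 6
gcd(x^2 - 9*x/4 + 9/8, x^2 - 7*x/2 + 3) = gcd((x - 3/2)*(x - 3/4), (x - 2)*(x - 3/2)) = x - 3/2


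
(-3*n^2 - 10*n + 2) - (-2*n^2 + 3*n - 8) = -n^2 - 13*n + 10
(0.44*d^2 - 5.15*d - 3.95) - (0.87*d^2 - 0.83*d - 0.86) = -0.43*d^2 - 4.32*d - 3.09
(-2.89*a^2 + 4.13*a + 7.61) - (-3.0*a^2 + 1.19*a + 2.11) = 0.11*a^2 + 2.94*a + 5.5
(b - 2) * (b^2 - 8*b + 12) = b^3 - 10*b^2 + 28*b - 24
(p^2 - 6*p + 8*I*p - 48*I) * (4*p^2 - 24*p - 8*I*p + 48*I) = 4*p^4 - 48*p^3 + 24*I*p^3 + 208*p^2 - 288*I*p^2 - 768*p + 864*I*p + 2304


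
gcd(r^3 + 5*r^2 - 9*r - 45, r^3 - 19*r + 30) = r^2 + 2*r - 15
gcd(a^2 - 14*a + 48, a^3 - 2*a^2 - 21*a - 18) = a - 6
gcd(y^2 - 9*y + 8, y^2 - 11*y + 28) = 1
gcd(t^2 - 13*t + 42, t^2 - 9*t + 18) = t - 6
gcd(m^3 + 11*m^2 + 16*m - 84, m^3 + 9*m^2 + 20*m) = 1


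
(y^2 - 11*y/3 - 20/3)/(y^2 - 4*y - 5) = (y + 4/3)/(y + 1)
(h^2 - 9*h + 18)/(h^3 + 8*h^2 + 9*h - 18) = (h^2 - 9*h + 18)/(h^3 + 8*h^2 + 9*h - 18)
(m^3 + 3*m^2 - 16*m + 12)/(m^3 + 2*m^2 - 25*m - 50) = (m^3 + 3*m^2 - 16*m + 12)/(m^3 + 2*m^2 - 25*m - 50)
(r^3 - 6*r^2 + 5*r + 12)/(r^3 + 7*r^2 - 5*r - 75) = (r^2 - 3*r - 4)/(r^2 + 10*r + 25)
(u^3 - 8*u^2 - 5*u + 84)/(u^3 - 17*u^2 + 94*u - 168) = (u + 3)/(u - 6)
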